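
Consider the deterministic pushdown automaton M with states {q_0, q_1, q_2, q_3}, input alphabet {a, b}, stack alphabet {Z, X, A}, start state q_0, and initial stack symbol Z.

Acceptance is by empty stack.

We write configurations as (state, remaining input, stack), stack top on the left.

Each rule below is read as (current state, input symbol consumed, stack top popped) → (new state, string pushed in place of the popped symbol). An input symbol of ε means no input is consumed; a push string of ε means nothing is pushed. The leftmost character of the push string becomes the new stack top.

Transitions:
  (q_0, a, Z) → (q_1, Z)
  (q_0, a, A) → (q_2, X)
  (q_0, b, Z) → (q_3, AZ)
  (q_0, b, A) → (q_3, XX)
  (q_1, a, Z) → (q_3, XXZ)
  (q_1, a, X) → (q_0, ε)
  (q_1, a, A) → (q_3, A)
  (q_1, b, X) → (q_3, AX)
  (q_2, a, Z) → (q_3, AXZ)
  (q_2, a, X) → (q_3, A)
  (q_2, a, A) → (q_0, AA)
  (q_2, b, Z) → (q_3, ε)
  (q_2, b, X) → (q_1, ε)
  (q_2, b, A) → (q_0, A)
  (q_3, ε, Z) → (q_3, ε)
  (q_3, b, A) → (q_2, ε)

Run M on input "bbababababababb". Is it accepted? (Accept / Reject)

Accept

(q_0, bbababababababb, Z)
  read b, top Z: go to q_3, push AZ → (q_3, bababababababb, AZ)
  read b, top A: go to q_2, push ε → (q_2, ababababababb, Z)
  read a, top Z: go to q_3, push AXZ → (q_3, babababababb, AXZ)
  read b, top A: go to q_2, push ε → (q_2, abababababb, XZ)
  read a, top X: go to q_3, push A → (q_3, bababababb, AZ)
  read b, top A: go to q_2, push ε → (q_2, ababababb, Z)
  read a, top Z: go to q_3, push AXZ → (q_3, babababb, AXZ)
  read b, top A: go to q_2, push ε → (q_2, abababb, XZ)
  read a, top X: go to q_3, push A → (q_3, bababb, AZ)
  read b, top A: go to q_2, push ε → (q_2, ababb, Z)
  read a, top Z: go to q_3, push AXZ → (q_3, babb, AXZ)
  read b, top A: go to q_2, push ε → (q_2, abb, XZ)
  read a, top X: go to q_3, push A → (q_3, bb, AZ)
  read b, top A: go to q_2, push ε → (q_2, b, Z)
  read b, top Z: go to q_3, push ε → (q_3, ε, ε)
All input consumed and the stack is empty.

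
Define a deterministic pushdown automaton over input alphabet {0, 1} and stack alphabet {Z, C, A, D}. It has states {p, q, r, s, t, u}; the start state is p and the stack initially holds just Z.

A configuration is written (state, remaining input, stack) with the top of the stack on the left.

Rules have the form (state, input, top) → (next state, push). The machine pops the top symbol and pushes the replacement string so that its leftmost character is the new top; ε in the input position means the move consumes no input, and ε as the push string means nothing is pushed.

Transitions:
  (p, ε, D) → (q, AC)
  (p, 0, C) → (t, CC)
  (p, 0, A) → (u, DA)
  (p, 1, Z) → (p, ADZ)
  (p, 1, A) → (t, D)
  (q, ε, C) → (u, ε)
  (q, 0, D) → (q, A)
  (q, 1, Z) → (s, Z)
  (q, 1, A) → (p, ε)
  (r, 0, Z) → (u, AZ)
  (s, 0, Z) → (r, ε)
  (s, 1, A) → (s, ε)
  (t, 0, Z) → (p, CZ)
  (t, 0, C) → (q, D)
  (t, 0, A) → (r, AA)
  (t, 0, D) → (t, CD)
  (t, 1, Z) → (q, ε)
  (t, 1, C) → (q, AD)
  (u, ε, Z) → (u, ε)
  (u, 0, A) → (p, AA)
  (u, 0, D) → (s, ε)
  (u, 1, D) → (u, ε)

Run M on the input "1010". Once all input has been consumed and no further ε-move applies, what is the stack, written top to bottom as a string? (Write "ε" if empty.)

AADZ

(p, 1010, Z)
  read 1, top Z: go to p, push ADZ → (p, 010, ADZ)
  read 0, top A: go to u, push DA → (u, 10, DADZ)
  read 1, top D: go to u, push ε → (u, 0, ADZ)
  read 0, top A: go to p, push AA → (p, ε, AADZ)
All input consumed in state p with stack AADZ.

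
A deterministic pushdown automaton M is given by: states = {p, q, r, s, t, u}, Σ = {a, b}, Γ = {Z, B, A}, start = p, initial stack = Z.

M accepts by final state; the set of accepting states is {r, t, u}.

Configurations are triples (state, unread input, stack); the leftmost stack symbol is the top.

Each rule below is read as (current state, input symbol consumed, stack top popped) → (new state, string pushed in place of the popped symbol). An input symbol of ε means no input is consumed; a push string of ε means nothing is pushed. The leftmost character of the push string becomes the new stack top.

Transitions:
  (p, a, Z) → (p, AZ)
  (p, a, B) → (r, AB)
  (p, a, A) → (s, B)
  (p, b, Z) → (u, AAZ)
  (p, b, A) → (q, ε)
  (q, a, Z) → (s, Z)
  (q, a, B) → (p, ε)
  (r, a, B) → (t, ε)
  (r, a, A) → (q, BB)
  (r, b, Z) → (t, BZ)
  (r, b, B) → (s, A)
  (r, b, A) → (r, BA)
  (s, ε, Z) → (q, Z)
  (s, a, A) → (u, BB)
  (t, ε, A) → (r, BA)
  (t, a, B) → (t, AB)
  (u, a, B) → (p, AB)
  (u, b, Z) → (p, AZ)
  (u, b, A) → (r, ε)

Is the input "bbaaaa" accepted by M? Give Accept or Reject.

(p, bbaaaa, Z)
  read b, top Z: go to u, push AAZ → (u, baaaa, AAZ)
  read b, top A: go to r, push ε → (r, aaaa, AZ)
  read a, top A: go to q, push BB → (q, aaa, BBZ)
  read a, top B: go to p, push ε → (p, aa, BZ)
  read a, top B: go to r, push AB → (r, a, ABZ)
  read a, top A: go to q, push BB → (q, ε, BBBZ)
All input consumed; state q ∉ F and no further ε-move applies.

Reject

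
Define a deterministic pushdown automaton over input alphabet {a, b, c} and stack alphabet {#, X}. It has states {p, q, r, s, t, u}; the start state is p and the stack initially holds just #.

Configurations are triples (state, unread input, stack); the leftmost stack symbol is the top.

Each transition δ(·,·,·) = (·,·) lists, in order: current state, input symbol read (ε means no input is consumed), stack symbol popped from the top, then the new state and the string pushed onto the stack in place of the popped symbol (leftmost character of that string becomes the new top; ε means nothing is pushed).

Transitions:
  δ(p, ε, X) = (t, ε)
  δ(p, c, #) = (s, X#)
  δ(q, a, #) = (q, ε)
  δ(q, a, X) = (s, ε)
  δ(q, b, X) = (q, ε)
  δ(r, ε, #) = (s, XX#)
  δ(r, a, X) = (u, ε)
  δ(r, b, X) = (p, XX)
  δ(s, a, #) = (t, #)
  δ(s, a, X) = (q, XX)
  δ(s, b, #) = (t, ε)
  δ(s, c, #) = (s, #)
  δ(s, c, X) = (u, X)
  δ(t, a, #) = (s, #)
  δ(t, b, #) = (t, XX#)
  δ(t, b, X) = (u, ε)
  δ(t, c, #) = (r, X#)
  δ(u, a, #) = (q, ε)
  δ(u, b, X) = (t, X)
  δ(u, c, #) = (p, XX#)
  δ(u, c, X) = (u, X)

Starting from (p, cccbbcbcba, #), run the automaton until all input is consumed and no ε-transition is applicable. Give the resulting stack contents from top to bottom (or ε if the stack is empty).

(p, cccbbcbcba, #)
  read c, top #: go to s, push X# → (s, ccbbcbcba, X#)
  read c, top X: go to u, push X → (u, cbbcbcba, X#)
  read c, top X: go to u, push X → (u, bbcbcba, X#)
  read b, top X: go to t, push X → (t, bcbcba, X#)
  read b, top X: go to u, push ε → (u, cbcba, #)
  read c, top #: go to p, push XX# → (p, bcba, XX#)
  ε-move, top X: go to t, push ε → (t, bcba, X#)
  read b, top X: go to u, push ε → (u, cba, #)
  read c, top #: go to p, push XX# → (p, ba, XX#)
  ε-move, top X: go to t, push ε → (t, ba, X#)
  read b, top X: go to u, push ε → (u, a, #)
  read a, top #: go to q, push ε → (q, ε, ε)
All input consumed in state q with stack ε.

ε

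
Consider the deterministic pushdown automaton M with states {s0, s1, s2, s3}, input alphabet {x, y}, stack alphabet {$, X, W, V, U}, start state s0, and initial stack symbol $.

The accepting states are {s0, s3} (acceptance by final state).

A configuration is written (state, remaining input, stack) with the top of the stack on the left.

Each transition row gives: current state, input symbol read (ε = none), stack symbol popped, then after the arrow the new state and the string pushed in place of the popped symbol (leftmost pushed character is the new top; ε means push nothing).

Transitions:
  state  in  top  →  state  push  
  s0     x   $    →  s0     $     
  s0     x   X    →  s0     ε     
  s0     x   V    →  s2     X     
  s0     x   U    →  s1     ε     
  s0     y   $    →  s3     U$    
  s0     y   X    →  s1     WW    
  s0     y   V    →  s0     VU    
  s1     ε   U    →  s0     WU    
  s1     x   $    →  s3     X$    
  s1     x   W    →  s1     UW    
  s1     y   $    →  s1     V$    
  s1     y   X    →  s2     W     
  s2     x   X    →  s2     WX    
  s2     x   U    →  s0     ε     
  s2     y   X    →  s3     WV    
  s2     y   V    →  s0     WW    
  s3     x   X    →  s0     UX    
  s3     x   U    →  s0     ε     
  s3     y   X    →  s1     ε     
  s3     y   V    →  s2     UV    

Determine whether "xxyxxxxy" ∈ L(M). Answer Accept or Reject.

(s0, xxyxxxxy, $)
  read x, top $: go to s0, push $ → (s0, xyxxxxy, $)
  read x, top $: go to s0, push $ → (s0, yxxxxy, $)
  read y, top $: go to s3, push U$ → (s3, xxxxy, U$)
  read x, top U: go to s0, push ε → (s0, xxxy, $)
  read x, top $: go to s0, push $ → (s0, xxy, $)
  read x, top $: go to s0, push $ → (s0, xy, $)
  read x, top $: go to s0, push $ → (s0, y, $)
  read y, top $: go to s3, push U$ → (s3, ε, U$)
All input consumed; state s3 ∈ F.

Accept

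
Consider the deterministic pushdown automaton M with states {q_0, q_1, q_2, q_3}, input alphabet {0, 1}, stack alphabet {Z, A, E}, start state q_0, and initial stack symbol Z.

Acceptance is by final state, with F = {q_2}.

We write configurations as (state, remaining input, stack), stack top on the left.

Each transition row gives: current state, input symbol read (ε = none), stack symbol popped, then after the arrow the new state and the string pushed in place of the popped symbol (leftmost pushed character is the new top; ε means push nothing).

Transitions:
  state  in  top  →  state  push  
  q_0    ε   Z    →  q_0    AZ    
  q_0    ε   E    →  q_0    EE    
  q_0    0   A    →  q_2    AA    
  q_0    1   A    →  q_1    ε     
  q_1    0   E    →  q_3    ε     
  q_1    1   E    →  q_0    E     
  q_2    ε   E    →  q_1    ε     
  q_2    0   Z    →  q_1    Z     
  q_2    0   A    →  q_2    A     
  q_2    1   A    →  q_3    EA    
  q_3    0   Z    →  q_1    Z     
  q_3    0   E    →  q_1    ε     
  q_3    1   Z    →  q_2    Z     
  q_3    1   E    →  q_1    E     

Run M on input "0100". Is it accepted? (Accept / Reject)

Reject

(q_0, 0100, Z)
  ε-move, top Z: go to q_0, push AZ → (q_0, 0100, AZ)
  read 0, top A: go to q_2, push AA → (q_2, 100, AAZ)
  read 1, top A: go to q_3, push EA → (q_3, 00, EAAZ)
  read 0, top E: go to q_1, push ε → (q_1, 0, AAZ)
No transition applies at (q_1, 0, AAZ); input not fully consumed.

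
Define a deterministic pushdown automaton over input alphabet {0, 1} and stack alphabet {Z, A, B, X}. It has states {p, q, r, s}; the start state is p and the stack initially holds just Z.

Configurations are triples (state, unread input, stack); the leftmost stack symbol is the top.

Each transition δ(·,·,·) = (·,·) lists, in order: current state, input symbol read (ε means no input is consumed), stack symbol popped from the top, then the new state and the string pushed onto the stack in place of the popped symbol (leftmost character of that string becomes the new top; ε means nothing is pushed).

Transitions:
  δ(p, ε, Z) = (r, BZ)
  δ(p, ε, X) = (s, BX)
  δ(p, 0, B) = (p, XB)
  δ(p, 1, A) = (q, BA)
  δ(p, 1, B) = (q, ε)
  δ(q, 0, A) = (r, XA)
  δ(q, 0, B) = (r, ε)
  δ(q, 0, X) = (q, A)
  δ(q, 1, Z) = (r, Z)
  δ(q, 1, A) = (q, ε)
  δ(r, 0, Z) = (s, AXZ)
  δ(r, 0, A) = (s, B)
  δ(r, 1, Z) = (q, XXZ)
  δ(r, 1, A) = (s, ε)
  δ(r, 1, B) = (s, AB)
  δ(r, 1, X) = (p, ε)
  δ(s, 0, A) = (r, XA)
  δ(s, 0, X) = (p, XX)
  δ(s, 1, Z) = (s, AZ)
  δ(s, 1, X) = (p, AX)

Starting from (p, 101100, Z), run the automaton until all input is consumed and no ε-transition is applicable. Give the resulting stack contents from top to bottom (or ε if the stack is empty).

(p, 101100, Z)
  ε-move, top Z: go to r, push BZ → (r, 101100, BZ)
  read 1, top B: go to s, push AB → (s, 01100, ABZ)
  read 0, top A: go to r, push XA → (r, 1100, XABZ)
  read 1, top X: go to p, push ε → (p, 100, ABZ)
  read 1, top A: go to q, push BA → (q, 00, BABZ)
  read 0, top B: go to r, push ε → (r, 0, ABZ)
  read 0, top A: go to s, push B → (s, ε, BBZ)
All input consumed in state s with stack BBZ.

BBZ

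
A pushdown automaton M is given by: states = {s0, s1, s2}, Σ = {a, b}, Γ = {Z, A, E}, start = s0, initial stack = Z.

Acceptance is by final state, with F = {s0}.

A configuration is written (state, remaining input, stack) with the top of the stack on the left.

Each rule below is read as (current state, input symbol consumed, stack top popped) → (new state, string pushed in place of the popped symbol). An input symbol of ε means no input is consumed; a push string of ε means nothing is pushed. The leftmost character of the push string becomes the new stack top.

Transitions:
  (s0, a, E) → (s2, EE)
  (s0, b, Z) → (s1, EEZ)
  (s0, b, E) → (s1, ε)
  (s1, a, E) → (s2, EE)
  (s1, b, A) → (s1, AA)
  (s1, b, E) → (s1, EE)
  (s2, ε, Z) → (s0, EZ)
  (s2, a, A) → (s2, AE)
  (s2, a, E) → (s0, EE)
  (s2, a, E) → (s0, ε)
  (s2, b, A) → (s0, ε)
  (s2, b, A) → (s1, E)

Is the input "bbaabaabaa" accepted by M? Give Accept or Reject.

Accept

One accepting computation: (s0, bbaabaabaa, Z) ⊢ (s1, baabaabaa, EEZ) ⊢ (s1, aabaabaa, EEEZ) ⊢ (s2, abaabaa, EEEEZ) ⊢ (s0, baabaa, EEEEEZ) ⊢ (s1, aabaa, EEEEZ) ⊢ (s2, abaa, EEEEEZ) ⊢ (s0, baa, EEEEEEZ) ⊢ (s1, aa, EEEEEZ) ⊢ (s2, a, EEEEEEZ) ⊢ (s0, ε, EEEEEEEZ)
All input consumed and state s0 ∈ F.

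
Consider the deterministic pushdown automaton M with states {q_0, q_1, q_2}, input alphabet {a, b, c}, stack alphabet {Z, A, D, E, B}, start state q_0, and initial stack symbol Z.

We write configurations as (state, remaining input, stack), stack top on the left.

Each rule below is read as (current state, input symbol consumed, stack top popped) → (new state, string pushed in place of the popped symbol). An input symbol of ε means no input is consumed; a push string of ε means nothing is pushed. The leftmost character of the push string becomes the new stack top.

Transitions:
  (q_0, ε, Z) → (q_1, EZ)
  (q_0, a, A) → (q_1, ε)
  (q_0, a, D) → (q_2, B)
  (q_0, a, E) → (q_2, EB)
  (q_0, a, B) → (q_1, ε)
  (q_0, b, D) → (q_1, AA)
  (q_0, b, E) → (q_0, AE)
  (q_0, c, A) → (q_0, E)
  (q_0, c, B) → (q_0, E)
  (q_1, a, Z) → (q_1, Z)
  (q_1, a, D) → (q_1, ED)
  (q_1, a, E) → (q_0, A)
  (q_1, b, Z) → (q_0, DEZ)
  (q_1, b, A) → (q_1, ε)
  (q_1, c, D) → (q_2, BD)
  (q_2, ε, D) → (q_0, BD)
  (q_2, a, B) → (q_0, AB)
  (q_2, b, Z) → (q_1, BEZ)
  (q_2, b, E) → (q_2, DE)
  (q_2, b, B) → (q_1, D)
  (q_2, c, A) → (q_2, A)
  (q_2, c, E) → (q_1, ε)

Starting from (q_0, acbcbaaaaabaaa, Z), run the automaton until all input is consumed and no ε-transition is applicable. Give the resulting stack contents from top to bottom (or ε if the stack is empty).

BEZ

(q_0, acbcbaaaaabaaa, Z)
  ε-move, top Z: go to q_1, push EZ → (q_1, acbcbaaaaabaaa, EZ)
  read a, top E: go to q_0, push A → (q_0, cbcbaaaaabaaa, AZ)
  read c, top A: go to q_0, push E → (q_0, bcbaaaaabaaa, EZ)
  read b, top E: go to q_0, push AE → (q_0, cbaaaaabaaa, AEZ)
  read c, top A: go to q_0, push E → (q_0, baaaaabaaa, EEZ)
  read b, top E: go to q_0, push AE → (q_0, aaaaabaaa, AEEZ)
  read a, top A: go to q_1, push ε → (q_1, aaaabaaa, EEZ)
  read a, top E: go to q_0, push A → (q_0, aaabaaa, AEZ)
  read a, top A: go to q_1, push ε → (q_1, aabaaa, EZ)
  read a, top E: go to q_0, push A → (q_0, abaaa, AZ)
  read a, top A: go to q_1, push ε → (q_1, baaa, Z)
  read b, top Z: go to q_0, push DEZ → (q_0, aaa, DEZ)
  read a, top D: go to q_2, push B → (q_2, aa, BEZ)
  read a, top B: go to q_0, push AB → (q_0, a, ABEZ)
  read a, top A: go to q_1, push ε → (q_1, ε, BEZ)
All input consumed in state q_1 with stack BEZ.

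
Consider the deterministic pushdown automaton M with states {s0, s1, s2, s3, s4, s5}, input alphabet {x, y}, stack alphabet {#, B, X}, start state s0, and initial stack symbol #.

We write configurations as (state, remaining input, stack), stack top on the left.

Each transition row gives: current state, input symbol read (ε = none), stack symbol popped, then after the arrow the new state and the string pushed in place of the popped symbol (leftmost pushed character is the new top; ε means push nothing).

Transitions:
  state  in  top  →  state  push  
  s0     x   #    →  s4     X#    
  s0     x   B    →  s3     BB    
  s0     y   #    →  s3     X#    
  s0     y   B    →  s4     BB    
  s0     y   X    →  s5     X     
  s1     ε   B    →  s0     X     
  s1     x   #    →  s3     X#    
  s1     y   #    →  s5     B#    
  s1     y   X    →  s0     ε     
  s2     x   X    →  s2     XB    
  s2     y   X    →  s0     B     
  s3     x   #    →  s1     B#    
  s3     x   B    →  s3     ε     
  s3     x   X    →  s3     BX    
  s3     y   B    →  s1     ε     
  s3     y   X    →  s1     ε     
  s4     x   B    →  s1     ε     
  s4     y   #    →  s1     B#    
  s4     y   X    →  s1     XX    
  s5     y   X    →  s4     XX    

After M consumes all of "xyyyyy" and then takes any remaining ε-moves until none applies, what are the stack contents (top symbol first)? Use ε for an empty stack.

XXX#

(s0, xyyyyy, #)
  read x, top #: go to s4, push X# → (s4, yyyyy, X#)
  read y, top X: go to s1, push XX → (s1, yyyy, XX#)
  read y, top X: go to s0, push ε → (s0, yyy, X#)
  read y, top X: go to s5, push X → (s5, yy, X#)
  read y, top X: go to s4, push XX → (s4, y, XX#)
  read y, top X: go to s1, push XX → (s1, ε, XXX#)
All input consumed in state s1 with stack XXX#.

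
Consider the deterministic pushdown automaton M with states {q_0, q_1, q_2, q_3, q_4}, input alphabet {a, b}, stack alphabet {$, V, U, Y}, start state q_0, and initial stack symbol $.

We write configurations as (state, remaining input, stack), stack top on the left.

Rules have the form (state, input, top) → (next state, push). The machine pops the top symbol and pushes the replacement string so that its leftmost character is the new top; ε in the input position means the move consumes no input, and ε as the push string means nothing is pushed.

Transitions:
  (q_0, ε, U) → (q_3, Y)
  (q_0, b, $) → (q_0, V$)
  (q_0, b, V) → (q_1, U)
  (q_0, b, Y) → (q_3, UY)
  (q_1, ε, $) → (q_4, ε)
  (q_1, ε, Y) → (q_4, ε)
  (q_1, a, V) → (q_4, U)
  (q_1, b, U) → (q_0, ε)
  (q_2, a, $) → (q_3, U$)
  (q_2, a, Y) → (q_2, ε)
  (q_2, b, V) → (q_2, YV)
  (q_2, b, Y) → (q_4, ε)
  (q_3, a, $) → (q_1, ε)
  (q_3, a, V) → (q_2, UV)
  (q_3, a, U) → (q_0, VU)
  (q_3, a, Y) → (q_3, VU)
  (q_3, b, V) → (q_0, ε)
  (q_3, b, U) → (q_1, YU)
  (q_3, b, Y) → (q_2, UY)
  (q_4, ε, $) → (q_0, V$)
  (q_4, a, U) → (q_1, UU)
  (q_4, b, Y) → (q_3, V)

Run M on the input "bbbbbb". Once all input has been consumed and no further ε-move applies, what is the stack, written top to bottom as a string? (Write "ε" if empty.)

(q_0, bbbbbb, $)
  read b, top $: go to q_0, push V$ → (q_0, bbbbb, V$)
  read b, top V: go to q_1, push U → (q_1, bbbb, U$)
  read b, top U: go to q_0, push ε → (q_0, bbb, $)
  read b, top $: go to q_0, push V$ → (q_0, bb, V$)
  read b, top V: go to q_1, push U → (q_1, b, U$)
  read b, top U: go to q_0, push ε → (q_0, ε, $)
All input consumed in state q_0 with stack $.

$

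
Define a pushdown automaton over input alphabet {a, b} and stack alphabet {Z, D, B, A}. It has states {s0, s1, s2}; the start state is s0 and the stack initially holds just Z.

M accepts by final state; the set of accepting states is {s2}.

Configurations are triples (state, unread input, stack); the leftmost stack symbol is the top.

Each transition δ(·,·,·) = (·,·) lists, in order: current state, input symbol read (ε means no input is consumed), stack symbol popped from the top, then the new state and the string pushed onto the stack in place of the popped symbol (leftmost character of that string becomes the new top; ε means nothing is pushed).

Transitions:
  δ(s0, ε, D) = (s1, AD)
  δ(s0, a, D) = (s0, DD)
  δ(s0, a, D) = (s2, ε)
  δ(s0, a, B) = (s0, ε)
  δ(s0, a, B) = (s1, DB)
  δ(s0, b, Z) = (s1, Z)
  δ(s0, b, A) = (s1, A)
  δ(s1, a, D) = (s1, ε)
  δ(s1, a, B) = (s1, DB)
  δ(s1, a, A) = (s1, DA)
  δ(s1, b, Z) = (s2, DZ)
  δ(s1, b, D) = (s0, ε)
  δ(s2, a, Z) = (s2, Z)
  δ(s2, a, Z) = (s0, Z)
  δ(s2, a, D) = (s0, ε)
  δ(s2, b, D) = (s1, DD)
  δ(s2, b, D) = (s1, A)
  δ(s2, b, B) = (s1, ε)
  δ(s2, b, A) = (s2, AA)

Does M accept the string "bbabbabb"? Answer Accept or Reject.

One accepting computation: (s0, bbabbabb, Z) ⊢ (s1, babbabb, Z) ⊢ (s2, abbabb, DZ) ⊢ (s0, bbabb, Z) ⊢ (s1, babb, Z) ⊢ (s2, abb, DZ) ⊢ (s0, bb, Z) ⊢ (s1, b, Z) ⊢ (s2, ε, DZ)
All input consumed and state s2 ∈ F.

Accept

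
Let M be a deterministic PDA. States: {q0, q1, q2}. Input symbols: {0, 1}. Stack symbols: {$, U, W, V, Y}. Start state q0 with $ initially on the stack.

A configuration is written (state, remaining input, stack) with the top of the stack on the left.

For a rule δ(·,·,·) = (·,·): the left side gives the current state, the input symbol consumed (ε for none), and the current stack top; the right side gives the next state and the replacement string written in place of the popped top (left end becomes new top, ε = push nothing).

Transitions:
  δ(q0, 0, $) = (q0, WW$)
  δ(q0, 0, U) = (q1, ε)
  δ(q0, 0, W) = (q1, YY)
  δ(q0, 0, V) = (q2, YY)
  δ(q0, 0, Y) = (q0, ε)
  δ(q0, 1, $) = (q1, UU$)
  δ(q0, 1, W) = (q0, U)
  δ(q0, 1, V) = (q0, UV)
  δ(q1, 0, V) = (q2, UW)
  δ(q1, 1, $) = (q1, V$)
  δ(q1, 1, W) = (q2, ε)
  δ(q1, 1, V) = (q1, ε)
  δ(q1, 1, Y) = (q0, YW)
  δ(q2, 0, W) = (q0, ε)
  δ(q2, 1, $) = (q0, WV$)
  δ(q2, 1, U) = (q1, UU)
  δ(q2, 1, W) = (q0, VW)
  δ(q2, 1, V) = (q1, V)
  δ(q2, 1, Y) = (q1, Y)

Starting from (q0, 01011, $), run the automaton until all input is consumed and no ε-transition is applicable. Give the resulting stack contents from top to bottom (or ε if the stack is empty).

WV$

(q0, 01011, $) ⊢ (q0, 1011, WW$) ⊢ (q0, 011, UW$) ⊢ (q1, 11, W$) ⊢ (q2, 1, $) ⊢ (q0, ε, WV$)
All input consumed in state q0 with stack WV$.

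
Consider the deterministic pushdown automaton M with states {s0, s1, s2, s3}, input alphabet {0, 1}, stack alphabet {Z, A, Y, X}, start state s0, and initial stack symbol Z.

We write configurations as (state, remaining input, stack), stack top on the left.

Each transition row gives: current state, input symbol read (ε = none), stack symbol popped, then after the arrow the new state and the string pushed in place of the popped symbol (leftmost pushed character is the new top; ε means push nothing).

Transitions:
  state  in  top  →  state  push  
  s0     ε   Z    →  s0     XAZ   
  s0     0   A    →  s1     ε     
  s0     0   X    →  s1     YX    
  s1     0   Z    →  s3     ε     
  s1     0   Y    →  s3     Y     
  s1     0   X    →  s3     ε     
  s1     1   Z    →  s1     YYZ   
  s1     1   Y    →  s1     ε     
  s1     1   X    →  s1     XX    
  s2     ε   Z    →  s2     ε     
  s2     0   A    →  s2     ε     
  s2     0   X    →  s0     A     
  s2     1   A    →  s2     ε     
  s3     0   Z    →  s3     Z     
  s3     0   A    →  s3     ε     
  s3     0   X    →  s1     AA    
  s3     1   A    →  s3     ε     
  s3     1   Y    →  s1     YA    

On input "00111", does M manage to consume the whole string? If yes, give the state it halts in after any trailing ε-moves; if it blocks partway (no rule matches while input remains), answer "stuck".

(s0, 00111, Z)
  ε-move, top Z: go to s0, push XAZ → (s0, 00111, XAZ)
  read 0, top X: go to s1, push YX → (s1, 0111, YXAZ)
  read 0, top Y: go to s3, push Y → (s3, 111, YXAZ)
  read 1, top Y: go to s1, push YA → (s1, 11, YAXAZ)
  read 1, top Y: go to s1, push ε → (s1, 1, AXAZ)
No transition for (s1, 1, top A); M blocks with input 1 remaining.

stuck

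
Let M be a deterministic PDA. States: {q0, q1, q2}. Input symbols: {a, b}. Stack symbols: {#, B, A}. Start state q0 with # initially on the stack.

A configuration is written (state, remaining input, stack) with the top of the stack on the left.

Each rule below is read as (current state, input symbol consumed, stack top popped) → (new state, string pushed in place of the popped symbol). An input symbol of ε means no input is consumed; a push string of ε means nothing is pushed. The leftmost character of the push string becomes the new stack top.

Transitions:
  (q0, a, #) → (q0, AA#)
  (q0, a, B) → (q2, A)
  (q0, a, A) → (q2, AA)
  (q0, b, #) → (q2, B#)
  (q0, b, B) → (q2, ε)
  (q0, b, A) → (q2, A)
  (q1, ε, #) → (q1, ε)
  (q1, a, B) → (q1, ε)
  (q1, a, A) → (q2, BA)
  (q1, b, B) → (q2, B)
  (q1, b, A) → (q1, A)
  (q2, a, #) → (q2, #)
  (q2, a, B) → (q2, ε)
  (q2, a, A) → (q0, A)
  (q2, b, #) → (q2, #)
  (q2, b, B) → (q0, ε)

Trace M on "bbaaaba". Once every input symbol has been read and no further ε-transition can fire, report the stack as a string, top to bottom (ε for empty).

(q0, bbaaaba, #)
  read b, top #: go to q2, push B# → (q2, baaaba, B#)
  read b, top B: go to q0, push ε → (q0, aaaba, #)
  read a, top #: go to q0, push AA# → (q0, aaba, AA#)
  read a, top A: go to q2, push AA → (q2, aba, AAA#)
  read a, top A: go to q0, push A → (q0, ba, AAA#)
  read b, top A: go to q2, push A → (q2, a, AAA#)
  read a, top A: go to q0, push A → (q0, ε, AAA#)
All input consumed in state q0 with stack AAA#.

AAA#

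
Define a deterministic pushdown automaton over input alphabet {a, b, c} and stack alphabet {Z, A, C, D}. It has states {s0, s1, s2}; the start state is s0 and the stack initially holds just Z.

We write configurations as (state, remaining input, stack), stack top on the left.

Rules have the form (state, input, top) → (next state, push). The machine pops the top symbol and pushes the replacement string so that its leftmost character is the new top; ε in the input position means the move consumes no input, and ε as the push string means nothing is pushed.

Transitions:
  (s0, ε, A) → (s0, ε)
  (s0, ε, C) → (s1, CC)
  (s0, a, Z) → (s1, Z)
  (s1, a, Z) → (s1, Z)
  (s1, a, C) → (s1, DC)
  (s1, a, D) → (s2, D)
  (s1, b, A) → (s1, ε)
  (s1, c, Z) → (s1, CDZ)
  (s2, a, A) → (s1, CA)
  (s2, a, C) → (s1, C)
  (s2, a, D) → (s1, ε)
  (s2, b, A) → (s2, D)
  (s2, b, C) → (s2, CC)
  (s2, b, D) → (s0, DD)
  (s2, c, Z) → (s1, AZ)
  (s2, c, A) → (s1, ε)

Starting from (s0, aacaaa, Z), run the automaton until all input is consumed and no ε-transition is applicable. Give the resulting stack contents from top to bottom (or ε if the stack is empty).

CDZ

(s0, aacaaa, Z) ⊢ (s1, acaaa, Z) ⊢ (s1, caaa, Z) ⊢ (s1, aaa, CDZ) ⊢ (s1, aa, DCDZ) ⊢ (s2, a, DCDZ) ⊢ (s1, ε, CDZ)
All input consumed in state s1 with stack CDZ.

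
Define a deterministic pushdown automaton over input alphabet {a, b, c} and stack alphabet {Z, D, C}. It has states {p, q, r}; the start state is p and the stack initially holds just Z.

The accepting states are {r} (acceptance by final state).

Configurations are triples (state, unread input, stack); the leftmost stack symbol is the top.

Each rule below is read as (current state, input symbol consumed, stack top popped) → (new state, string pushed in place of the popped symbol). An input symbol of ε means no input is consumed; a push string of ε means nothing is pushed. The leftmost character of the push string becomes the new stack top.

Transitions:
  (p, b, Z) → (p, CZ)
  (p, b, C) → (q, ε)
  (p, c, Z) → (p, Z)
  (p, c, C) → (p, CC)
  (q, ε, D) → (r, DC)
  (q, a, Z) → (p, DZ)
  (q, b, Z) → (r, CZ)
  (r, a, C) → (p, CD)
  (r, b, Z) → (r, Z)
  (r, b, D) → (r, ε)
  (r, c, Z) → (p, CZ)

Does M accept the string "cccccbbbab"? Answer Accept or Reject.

(p, cccccbbbab, Z) ⊢ (p, ccccbbbab, Z) ⊢ (p, cccbbbab, Z) ⊢ (p, ccbbbab, Z) ⊢ (p, cbbbab, Z) ⊢ (p, bbbab, Z) ⊢ (p, bbab, CZ) ⊢ (q, bab, Z) ⊢ (r, ab, CZ) ⊢ (p, b, CDZ) ⊢ (q, ε, DZ) ⊢ (r, ε, DCZ)
All input consumed; state r ∈ F.

Accept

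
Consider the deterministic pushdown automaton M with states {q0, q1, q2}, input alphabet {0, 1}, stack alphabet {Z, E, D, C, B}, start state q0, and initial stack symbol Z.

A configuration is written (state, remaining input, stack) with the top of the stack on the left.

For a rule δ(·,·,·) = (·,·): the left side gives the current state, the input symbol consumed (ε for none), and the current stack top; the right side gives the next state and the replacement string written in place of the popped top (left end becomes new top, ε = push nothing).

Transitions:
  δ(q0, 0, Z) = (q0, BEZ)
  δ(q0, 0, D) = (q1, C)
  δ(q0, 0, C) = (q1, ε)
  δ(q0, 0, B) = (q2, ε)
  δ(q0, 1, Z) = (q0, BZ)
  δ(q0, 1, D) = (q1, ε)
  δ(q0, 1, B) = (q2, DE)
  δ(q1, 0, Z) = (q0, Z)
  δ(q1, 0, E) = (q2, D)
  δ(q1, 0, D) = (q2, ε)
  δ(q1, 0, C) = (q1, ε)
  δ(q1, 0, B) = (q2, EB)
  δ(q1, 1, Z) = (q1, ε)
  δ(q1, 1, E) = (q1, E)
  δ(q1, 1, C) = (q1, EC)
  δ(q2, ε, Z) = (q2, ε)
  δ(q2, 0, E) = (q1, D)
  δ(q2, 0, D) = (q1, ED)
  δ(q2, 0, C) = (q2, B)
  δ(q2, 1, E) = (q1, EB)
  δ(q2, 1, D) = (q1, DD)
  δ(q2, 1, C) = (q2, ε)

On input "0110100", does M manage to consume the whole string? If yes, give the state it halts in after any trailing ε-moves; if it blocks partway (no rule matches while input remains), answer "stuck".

q1

(q0, 0110100, Z) ⊢ (q0, 110100, BEZ) ⊢ (q2, 10100, DEEZ) ⊢ (q1, 0100, DDEEZ) ⊢ (q2, 100, DEEZ) ⊢ (q1, 00, DDEEZ) ⊢ (q2, 0, DEEZ) ⊢ (q1, ε, EDEEZ)
All input consumed; M is in state q1.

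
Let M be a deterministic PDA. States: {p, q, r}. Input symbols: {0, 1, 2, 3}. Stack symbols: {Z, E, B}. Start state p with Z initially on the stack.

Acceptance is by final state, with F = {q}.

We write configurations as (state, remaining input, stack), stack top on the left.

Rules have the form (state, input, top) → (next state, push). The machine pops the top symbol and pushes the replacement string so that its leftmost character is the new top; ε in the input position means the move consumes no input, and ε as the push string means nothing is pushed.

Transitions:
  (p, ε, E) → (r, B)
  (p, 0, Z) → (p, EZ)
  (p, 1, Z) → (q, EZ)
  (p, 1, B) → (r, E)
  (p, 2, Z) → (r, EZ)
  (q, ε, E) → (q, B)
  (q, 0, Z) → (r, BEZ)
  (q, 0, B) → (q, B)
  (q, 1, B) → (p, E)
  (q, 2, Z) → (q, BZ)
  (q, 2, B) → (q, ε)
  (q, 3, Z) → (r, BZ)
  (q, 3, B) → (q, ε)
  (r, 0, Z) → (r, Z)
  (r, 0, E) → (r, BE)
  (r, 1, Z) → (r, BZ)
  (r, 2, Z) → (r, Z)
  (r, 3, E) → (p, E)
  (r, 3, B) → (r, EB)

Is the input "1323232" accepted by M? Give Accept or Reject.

Accept

(p, 1323232, Z)
  read 1, top Z: go to q, push EZ → (q, 323232, EZ)
  ε-move, top E: go to q, push B → (q, 323232, BZ)
  read 3, top B: go to q, push ε → (q, 23232, Z)
  read 2, top Z: go to q, push BZ → (q, 3232, BZ)
  read 3, top B: go to q, push ε → (q, 232, Z)
  read 2, top Z: go to q, push BZ → (q, 32, BZ)
  read 3, top B: go to q, push ε → (q, 2, Z)
  read 2, top Z: go to q, push BZ → (q, ε, BZ)
All input consumed; state q ∈ F.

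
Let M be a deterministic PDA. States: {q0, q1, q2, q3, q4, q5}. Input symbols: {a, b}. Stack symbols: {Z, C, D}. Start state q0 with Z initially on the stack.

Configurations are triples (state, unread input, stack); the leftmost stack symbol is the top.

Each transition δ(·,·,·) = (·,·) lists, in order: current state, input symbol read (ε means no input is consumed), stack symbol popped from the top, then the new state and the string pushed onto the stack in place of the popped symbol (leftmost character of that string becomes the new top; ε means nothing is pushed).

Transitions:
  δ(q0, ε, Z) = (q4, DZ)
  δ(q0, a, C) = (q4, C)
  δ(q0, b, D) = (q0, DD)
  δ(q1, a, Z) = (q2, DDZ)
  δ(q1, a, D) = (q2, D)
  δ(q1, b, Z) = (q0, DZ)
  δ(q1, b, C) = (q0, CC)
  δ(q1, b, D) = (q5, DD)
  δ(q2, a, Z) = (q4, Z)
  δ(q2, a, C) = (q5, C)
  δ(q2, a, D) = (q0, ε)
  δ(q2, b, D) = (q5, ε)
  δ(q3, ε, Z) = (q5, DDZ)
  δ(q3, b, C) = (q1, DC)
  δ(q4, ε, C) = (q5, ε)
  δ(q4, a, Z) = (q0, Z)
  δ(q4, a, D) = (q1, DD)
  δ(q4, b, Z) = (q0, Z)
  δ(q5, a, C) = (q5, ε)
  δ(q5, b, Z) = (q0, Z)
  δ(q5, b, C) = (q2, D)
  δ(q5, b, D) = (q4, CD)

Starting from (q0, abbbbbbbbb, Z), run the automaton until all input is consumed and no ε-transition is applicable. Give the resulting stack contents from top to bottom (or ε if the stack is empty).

DDDZ

(q0, abbbbbbbbb, Z) ⊢ (q4, abbbbbbbbb, DZ) ⊢ (q1, bbbbbbbbb, DDZ) ⊢ (q5, bbbbbbbb, DDDZ) ⊢ (q4, bbbbbbb, CDDDZ) ⊢ (q5, bbbbbbb, DDDZ) ⊢ (q4, bbbbbb, CDDDZ) ⊢ (q5, bbbbbb, DDDZ) ⊢ (q4, bbbbb, CDDDZ) ⊢ (q5, bbbbb, DDDZ) ⊢ (q4, bbbb, CDDDZ) ⊢ (q5, bbbb, DDDZ) ⊢ (q4, bbb, CDDDZ) ⊢ (q5, bbb, DDDZ) ⊢ (q4, bb, CDDDZ) ⊢ (q5, bb, DDDZ) ⊢ (q4, b, CDDDZ) ⊢ (q5, b, DDDZ) ⊢ (q4, ε, CDDDZ) ⊢ (q5, ε, DDDZ)
All input consumed in state q5 with stack DDDZ.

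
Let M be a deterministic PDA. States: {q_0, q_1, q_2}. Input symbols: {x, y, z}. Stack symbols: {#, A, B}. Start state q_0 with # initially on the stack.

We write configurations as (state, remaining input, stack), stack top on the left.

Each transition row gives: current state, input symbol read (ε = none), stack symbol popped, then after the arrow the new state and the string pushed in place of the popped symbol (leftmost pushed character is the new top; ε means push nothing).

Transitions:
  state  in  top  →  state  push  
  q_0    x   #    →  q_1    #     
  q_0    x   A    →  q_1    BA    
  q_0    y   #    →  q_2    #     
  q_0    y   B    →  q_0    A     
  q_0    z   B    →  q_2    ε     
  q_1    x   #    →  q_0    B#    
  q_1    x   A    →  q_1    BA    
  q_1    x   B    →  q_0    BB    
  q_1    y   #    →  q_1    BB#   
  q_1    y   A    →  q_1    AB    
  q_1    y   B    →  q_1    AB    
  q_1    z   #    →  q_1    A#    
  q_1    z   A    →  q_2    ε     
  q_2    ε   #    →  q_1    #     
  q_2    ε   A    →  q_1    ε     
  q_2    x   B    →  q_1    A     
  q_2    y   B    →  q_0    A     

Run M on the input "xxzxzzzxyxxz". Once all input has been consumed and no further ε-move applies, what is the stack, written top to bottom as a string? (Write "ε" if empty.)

(q_0, xxzxzzzxyxxz, #)
  read x, top #: go to q_1, push # → (q_1, xzxzzzxyxxz, #)
  read x, top #: go to q_0, push B# → (q_0, zxzzzxyxxz, B#)
  read z, top B: go to q_2, push ε → (q_2, xzzzxyxxz, #)
  ε-move, top #: go to q_1, push # → (q_1, xzzzxyxxz, #)
  read x, top #: go to q_0, push B# → (q_0, zzzxyxxz, B#)
  read z, top B: go to q_2, push ε → (q_2, zzxyxxz, #)
  ε-move, top #: go to q_1, push # → (q_1, zzxyxxz, #)
  read z, top #: go to q_1, push A# → (q_1, zxyxxz, A#)
  read z, top A: go to q_2, push ε → (q_2, xyxxz, #)
  ε-move, top #: go to q_1, push # → (q_1, xyxxz, #)
  read x, top #: go to q_0, push B# → (q_0, yxxz, B#)
  read y, top B: go to q_0, push A → (q_0, xxz, A#)
  read x, top A: go to q_1, push BA → (q_1, xz, BA#)
  read x, top B: go to q_0, push BB → (q_0, z, BBA#)
  read z, top B: go to q_2, push ε → (q_2, ε, BA#)
All input consumed in state q_2 with stack BA#.

BA#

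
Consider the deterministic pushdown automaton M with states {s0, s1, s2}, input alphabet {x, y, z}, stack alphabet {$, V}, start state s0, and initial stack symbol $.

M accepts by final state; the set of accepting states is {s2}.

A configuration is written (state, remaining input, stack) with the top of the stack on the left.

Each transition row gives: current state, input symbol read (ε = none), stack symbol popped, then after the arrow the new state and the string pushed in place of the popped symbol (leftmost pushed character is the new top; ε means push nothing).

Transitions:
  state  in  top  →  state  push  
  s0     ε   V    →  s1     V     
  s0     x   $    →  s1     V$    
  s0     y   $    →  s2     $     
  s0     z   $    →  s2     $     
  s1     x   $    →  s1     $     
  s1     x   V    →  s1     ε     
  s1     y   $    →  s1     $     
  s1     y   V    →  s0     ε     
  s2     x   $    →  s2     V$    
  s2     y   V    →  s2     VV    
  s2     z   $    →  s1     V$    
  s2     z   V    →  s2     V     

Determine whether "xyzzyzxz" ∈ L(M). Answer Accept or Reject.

(s0, xyzzyzxz, $) ⊢ (s1, yzzyzxz, V$) ⊢ (s0, zzyzxz, $) ⊢ (s2, zyzxz, $) ⊢ (s1, yzxz, V$) ⊢ (s0, zxz, $) ⊢ (s2, xz, $) ⊢ (s2, z, V$) ⊢ (s2, ε, V$)
All input consumed; state s2 ∈ F.

Accept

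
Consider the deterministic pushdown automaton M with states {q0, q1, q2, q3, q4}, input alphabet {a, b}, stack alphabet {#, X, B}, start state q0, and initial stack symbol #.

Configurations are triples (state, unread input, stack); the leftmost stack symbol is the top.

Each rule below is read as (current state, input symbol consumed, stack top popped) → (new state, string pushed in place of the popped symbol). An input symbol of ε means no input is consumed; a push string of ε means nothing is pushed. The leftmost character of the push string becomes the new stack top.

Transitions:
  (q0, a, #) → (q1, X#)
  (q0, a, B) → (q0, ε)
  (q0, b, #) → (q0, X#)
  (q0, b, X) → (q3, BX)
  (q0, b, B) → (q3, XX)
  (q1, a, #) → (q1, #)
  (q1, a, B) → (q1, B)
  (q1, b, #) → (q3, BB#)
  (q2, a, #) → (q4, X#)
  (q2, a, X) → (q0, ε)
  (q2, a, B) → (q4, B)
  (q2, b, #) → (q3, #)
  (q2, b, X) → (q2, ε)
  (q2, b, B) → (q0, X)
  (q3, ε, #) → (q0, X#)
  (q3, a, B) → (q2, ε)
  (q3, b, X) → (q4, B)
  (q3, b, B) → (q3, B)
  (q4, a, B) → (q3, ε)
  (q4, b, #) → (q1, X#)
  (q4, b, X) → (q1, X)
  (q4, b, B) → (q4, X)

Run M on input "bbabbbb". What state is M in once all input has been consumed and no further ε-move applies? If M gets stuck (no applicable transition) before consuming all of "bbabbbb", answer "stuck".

(q0, bbabbbb, #)
  read b, top #: go to q0, push X# → (q0, babbbb, X#)
  read b, top X: go to q3, push BX → (q3, abbbb, BX#)
  read a, top B: go to q2, push ε → (q2, bbbb, X#)
  read b, top X: go to q2, push ε → (q2, bbb, #)
  read b, top #: go to q3, push # → (q3, bb, #)
  ε-move, top #: go to q0, push X# → (q0, bb, X#)
  read b, top X: go to q3, push BX → (q3, b, BX#)
  read b, top B: go to q3, push B → (q3, ε, BX#)
All input consumed; M is in state q3.

q3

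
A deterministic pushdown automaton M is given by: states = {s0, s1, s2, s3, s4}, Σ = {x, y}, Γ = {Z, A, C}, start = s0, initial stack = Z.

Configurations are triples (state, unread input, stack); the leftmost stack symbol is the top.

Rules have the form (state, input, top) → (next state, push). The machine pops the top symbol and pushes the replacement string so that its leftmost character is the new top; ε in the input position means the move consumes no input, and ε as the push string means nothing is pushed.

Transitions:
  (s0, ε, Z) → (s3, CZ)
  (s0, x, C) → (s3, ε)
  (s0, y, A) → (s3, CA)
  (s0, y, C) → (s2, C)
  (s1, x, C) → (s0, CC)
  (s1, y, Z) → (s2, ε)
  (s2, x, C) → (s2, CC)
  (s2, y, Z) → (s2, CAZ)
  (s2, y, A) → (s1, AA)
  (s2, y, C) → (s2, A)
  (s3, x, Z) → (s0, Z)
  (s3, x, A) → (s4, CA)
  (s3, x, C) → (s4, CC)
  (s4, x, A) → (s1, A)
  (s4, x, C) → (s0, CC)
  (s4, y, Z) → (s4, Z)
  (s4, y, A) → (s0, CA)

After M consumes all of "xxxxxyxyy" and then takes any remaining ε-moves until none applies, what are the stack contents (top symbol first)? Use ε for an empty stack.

AACCCCZ

(s0, xxxxxyxyy, Z)
  ε-move, top Z: go to s3, push CZ → (s3, xxxxxyxyy, CZ)
  read x, top C: go to s4, push CC → (s4, xxxxyxyy, CCZ)
  read x, top C: go to s0, push CC → (s0, xxxyxyy, CCCZ)
  read x, top C: go to s3, push ε → (s3, xxyxyy, CCZ)
  read x, top C: go to s4, push CC → (s4, xyxyy, CCCZ)
  read x, top C: go to s0, push CC → (s0, yxyy, CCCCZ)
  read y, top C: go to s2, push C → (s2, xyy, CCCCZ)
  read x, top C: go to s2, push CC → (s2, yy, CCCCCZ)
  read y, top C: go to s2, push A → (s2, y, ACCCCZ)
  read y, top A: go to s1, push AA → (s1, ε, AACCCCZ)
All input consumed in state s1 with stack AACCCCZ.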